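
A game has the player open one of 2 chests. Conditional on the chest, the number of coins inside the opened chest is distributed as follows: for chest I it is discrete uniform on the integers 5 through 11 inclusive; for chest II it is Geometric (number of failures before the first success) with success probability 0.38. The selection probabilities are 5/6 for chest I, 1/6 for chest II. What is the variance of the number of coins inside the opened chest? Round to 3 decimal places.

Per component, I: μ=8, E[X²]=68; II: μ=1.63158, E[X²]=6.95568.
E[X] = 0.833333·8 + 0.166667·1.63158 = 6.9386.
E[X²] = 0.833333·68 + 0.166667·6.95568 = 57.8259.
Var(X) = E[X²] − (E[X])² = 57.8259 − 48.1441 = 9.68183.

9.682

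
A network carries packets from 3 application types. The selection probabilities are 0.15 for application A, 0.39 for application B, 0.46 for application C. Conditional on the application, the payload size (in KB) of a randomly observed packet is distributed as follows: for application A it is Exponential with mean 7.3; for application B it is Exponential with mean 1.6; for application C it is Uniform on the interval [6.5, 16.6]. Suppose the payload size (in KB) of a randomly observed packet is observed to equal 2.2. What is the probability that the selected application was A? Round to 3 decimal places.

0.198

Likelihoods f(2.2 | ·): A: 0.101343; B: 0.158025; C: 0.
Posterior ∝ prior × likelihood. Numerator for A: 0.15·0.101343 = 0.0152015.
Normalizing constant: 0.15·0.101343 + 0.39·0.158025 + 0.46·0 = 0.0768311.
P(A | observation) = 0.0152015 / 0.0768311 = 0.197855.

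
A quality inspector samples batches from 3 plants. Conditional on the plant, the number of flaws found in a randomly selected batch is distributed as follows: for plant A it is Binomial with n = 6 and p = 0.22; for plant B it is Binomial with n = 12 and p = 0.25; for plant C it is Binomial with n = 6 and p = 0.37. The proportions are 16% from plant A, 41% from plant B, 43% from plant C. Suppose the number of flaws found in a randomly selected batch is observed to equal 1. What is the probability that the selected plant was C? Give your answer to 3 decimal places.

0.456

Likelihoods P(X=1 | ·): A: 0.381107; B: 0.126705; C: 0.220321.
Posterior ∝ prior × likelihood. Numerator for C: 0.43·0.220321 = 0.094738.
Normalizing constant: 0.16·0.381107 + 0.41·0.126705 + 0.43·0.220321 = 0.207664.
P(C | observation) = 0.094738 / 0.207664 = 0.456207.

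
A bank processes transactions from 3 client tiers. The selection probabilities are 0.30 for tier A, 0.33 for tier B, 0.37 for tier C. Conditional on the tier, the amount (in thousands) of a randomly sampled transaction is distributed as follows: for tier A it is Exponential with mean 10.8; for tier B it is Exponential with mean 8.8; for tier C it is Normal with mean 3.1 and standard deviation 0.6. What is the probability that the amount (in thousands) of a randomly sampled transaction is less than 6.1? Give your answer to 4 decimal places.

Conditional on each tier, P(X < 6.1): A: 0.431535; B: 0.500017; C: 1.
By total probability, P(X < 6.1) = 0.3·0.431535 + 0.33·0.500017 + 0.37·1 = 0.664466.

0.6645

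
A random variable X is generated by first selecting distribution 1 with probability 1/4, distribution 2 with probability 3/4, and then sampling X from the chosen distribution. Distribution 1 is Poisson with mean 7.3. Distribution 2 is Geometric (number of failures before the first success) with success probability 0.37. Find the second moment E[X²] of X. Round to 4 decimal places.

20.7733

For each component E[X²] = Var + (mean)², giving 1: 60.59; 2: 7.5011.
Overall E[X²] = 0.25·60.59 + 0.75·7.5011 = 20.7733.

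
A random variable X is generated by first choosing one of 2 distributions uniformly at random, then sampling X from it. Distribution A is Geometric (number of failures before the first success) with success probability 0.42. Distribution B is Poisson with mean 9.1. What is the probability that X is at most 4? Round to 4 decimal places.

0.4930

Conditional on each component, P(X ≤ 4): A: 0.934364; B: 0.0516822.
By total probability, P(X ≤ 4) = 0.5·0.934364 + 0.5·0.0516822 = 0.493023.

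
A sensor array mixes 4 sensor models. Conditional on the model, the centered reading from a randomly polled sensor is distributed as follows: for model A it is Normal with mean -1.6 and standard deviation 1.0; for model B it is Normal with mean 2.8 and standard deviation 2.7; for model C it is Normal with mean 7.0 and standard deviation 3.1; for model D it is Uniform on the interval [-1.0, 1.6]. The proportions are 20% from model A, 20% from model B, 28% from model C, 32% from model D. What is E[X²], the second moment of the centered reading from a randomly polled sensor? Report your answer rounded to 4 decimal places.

For each component E[X²] = Var + (mean)², giving A: 3.56; B: 15.13; C: 58.61; D: 0.653333.
Overall E[X²] = 0.2·3.56 + 0.2·15.13 + 0.28·58.61 + 0.32·0.653333 = 20.3579.

20.3579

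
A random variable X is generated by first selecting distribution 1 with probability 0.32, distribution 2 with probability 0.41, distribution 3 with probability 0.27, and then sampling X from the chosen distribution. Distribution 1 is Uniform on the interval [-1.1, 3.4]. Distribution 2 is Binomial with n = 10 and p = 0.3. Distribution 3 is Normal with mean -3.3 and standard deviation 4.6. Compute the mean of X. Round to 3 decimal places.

0.707

Component means — 1: 1.15; 2: 3; 3: -3.3.
E[X] = 0.32·1.15 + 0.41·3 + 0.27·-3.3 = 0.707.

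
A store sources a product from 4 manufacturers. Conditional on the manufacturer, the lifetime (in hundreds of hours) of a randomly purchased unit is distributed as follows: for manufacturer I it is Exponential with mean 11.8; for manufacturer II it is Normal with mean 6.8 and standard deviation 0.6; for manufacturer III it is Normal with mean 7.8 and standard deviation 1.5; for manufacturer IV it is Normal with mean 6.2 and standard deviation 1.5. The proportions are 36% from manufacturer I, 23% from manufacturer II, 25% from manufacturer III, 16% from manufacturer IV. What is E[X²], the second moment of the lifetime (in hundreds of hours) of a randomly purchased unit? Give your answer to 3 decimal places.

For each component E[X²] = Var + (mean)², giving I: 278.48; II: 46.6; III: 63.09; IV: 40.69.
Overall E[X²] = 0.36·278.48 + 0.23·46.6 + 0.25·63.09 + 0.16·40.69 = 133.254.

133.254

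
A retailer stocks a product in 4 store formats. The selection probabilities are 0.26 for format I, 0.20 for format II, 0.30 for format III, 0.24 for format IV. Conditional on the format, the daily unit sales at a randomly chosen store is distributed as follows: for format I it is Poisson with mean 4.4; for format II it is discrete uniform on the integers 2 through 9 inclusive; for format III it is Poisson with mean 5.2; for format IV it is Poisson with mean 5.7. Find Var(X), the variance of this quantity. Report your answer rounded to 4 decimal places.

5.3656

Per component, I: μ=4.4, E[X²]=23.76; II: μ=5.5, E[X²]=35.5; III: μ=5.2, E[X²]=32.24; IV: μ=5.7, E[X²]=38.19.
E[X] = 0.26·4.4 + 0.2·5.5 + 0.3·5.2 + 0.24·5.7 = 5.172.
E[X²] = 0.26·23.76 + 0.2·35.5 + 0.3·32.24 + 0.24·38.19 = 32.1152.
Var(X) = E[X²] − (E[X])² = 32.1152 − 26.7496 = 5.36562.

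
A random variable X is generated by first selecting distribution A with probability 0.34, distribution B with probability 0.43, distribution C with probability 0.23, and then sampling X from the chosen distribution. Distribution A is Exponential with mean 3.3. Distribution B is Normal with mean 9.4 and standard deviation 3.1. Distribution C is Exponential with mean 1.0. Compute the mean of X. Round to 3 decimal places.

5.394

Component means — A: 3.3; B: 9.4; C: 1.
E[X] = 0.34·3.3 + 0.43·9.4 + 0.23·1 = 5.394.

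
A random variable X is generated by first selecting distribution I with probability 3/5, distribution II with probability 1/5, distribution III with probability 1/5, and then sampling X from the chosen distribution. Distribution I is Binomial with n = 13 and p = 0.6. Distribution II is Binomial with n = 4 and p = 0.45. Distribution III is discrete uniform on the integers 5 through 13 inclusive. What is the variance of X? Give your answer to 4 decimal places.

Per component, I: μ=7.8, E[X²]=63.96; II: μ=1.8, E[X²]=4.23; III: μ=9, E[X²]=87.6667.
E[X] = 0.6·7.8 + 0.2·1.8 + 0.2·9 = 6.84.
E[X²] = 0.6·63.96 + 0.2·4.23 + 0.2·87.6667 = 56.7553.
Var(X) = E[X²] − (E[X])² = 56.7553 − 46.7856 = 9.96973.

9.9697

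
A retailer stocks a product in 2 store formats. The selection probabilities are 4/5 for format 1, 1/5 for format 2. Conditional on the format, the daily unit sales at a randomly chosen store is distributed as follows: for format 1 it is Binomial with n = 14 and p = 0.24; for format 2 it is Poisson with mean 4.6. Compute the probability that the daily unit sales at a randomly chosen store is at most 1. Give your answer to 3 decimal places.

Conditional on each format, P(X ≤ 1): 1: 0.116272; 2: 0.0562903.
By total probability, P(X ≤ 1) = 0.8·0.116272 + 0.2·0.0562903 = 0.104275.

0.104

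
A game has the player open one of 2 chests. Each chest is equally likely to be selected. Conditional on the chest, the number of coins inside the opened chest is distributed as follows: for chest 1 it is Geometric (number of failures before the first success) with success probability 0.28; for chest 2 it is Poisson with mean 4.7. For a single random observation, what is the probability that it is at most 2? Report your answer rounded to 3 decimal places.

0.390

Conditional on each chest, P(X ≤ 2): 1: 0.626752; 2: 0.1523.
By total probability, P(X ≤ 2) = 0.5·0.626752 + 0.5·0.1523 = 0.389526.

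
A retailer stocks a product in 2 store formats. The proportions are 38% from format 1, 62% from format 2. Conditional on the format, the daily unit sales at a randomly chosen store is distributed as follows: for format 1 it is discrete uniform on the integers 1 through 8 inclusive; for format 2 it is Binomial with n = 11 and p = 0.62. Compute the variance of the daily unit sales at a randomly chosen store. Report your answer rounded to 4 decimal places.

4.8699

Per component, 1: μ=4.5, E[X²]=25.5; 2: μ=6.82, E[X²]=49.104.
E[X] = 0.38·4.5 + 0.62·6.82 = 5.9384.
E[X²] = 0.38·25.5 + 0.62·49.104 = 40.1345.
Var(X) = E[X²] − (E[X])² = 40.1345 − 35.2646 = 4.86989.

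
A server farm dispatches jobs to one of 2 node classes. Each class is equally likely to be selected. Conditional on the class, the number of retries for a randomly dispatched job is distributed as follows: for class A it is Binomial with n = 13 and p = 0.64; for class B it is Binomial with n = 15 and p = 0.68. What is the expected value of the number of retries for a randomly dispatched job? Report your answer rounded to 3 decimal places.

9.260

Component means — A: 8.32; B: 10.2.
E[X] = 0.5·8.32 + 0.5·10.2 = 9.26.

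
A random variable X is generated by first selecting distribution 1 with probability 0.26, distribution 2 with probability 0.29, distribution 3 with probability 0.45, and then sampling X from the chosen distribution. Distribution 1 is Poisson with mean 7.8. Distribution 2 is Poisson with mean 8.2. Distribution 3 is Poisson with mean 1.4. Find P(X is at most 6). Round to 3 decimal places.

Conditional on each component, P(X ≤ 6): 1: 0.338407; 2: 0.289562; 3: 0.999378.
By total probability, P(X ≤ 6) = 0.26·0.338407 + 0.29·0.289562 + 0.45·0.999378 = 0.621679.

0.622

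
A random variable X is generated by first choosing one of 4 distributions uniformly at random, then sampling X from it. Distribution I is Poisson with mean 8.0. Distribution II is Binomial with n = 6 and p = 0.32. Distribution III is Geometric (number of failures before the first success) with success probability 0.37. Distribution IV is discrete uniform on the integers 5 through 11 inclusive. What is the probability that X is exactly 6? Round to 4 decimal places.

0.0723

Conditional on each component, P(X = 6): I: 0.122138; II: 0.00107374; III: 0.0231337; IV: 0.142857.
By total probability, P(X = 6) = 0.25·0.122138 + 0.25·0.00107374 + 0.25·0.0231337 + 0.25·0.142857 = 0.0723007.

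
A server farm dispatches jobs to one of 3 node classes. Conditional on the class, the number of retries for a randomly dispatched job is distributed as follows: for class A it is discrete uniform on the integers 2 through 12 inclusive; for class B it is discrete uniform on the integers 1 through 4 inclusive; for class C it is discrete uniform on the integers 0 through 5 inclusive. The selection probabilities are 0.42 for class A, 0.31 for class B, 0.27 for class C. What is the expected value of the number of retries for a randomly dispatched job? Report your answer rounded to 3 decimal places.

Component means — A: 7; B: 2.5; C: 2.5.
E[X] = 0.42·7 + 0.31·2.5 + 0.27·2.5 = 4.39.

4.390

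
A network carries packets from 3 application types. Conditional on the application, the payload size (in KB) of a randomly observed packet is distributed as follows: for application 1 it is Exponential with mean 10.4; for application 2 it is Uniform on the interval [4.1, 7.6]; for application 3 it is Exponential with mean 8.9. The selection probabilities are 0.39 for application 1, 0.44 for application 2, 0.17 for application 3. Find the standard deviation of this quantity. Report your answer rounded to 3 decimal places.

7.778

Per component, 1: μ=10.4, E[X²]=216.32; 2: μ=5.85, E[X²]=35.2433; 3: μ=8.9, E[X²]=158.42.
E[X] = 0.39·10.4 + 0.44·5.85 + 0.17·8.9 = 8.143.
E[X²] = 0.39·216.32 + 0.44·35.2433 + 0.17·158.42 = 126.803.
Var(X) = E[X²] − (E[X])² = 126.803 − 66.3084 = 60.4948.
SD(X) = √60.4948 = 7.77784.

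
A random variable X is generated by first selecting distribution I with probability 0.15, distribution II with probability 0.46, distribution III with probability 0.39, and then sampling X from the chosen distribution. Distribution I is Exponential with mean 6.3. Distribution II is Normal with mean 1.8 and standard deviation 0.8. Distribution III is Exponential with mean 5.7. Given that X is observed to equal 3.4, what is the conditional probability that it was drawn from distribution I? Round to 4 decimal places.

0.1680

Likelihoods f(3.4 | ·): I: 0.0925291; II: 0.0674887; III: 0.0966212.
Posterior ∝ prior × likelihood. Numerator for I: 0.15·0.0925291 = 0.0138794.
Normalizing constant: 0.15·0.0925291 + 0.46·0.0674887 + 0.39·0.0966212 = 0.0826064.
P(I | observation) = 0.0138794 / 0.0826064 = 0.168018.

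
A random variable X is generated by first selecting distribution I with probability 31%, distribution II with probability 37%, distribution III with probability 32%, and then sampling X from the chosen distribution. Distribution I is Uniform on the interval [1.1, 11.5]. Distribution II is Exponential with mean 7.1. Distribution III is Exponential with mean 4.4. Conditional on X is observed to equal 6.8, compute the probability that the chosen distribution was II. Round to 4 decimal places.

0.3062

Likelihoods f(6.8 | ·): I: 0.0961538; II: 0.0540502; III: 0.0484579.
Posterior ∝ prior × likelihood. Numerator for II: 0.37·0.0540502 = 0.0199986.
Normalizing constant: 0.31·0.0961538 + 0.37·0.0540502 + 0.32·0.0484579 = 0.0653128.
P(II | observation) = 0.0199986 / 0.0653128 = 0.306197.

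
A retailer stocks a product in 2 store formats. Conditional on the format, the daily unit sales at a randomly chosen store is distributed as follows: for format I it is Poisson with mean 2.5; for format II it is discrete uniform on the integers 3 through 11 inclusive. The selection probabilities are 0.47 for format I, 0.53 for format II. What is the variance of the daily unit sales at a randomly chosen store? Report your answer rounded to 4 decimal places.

9.7526

Per component, I: μ=2.5, E[X²]=8.75; II: μ=7, E[X²]=55.6667.
E[X] = 0.47·2.5 + 0.53·7 = 4.885.
E[X²] = 0.47·8.75 + 0.53·55.6667 = 33.6158.
Var(X) = E[X²] − (E[X])² = 33.6158 − 23.8632 = 9.75261.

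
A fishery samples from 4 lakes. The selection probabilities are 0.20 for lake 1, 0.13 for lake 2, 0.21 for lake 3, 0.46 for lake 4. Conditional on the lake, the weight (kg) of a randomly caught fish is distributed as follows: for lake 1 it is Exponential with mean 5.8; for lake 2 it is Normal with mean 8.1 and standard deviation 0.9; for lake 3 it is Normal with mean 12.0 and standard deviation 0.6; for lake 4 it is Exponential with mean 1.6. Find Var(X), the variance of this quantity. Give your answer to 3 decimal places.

Per component, 1: μ=5.8, E[X²]=67.28; 2: μ=8.1, E[X²]=66.42; 3: μ=12, E[X²]=144.36; 4: μ=1.6, E[X²]=5.12.
E[X] = 0.2·5.8 + 0.13·8.1 + 0.21·12 + 0.46·1.6 = 5.469.
E[X²] = 0.2·67.28 + 0.13·66.42 + 0.21·144.36 + 0.46·5.12 = 54.7614.
Var(X) = E[X²] − (E[X])² = 54.7614 − 29.91 = 24.8514.

24.851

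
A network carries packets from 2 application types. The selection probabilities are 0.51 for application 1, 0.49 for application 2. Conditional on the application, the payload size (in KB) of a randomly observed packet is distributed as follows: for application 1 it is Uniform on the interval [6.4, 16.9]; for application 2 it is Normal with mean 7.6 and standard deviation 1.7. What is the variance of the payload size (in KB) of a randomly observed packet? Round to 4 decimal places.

Per component, 1: μ=11.65, E[X²]=144.91; 2: μ=7.6, E[X²]=60.65.
E[X] = 0.51·11.65 + 0.49·7.6 = 9.6655.
E[X²] = 0.51·144.91 + 0.49·60.65 = 103.623.
Var(X) = E[X²] − (E[X])² = 103.623 − 93.4219 = 10.2007.

10.2007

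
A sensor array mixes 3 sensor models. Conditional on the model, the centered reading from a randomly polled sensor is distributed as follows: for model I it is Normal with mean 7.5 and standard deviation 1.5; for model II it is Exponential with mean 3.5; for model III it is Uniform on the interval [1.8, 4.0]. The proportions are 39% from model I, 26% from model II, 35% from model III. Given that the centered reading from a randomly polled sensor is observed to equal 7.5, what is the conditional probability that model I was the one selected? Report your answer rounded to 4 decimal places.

0.9225

Likelihoods f(7.5 | ·): I: 0.265962; II: 0.0335198; III: 0.
Posterior ∝ prior × likelihood. Numerator for I: 0.39·0.265962 = 0.103725.
Normalizing constant: 0.39·0.265962 + 0.26·0.0335198 + 0.35·0 = 0.11244.
P(I | observation) = 0.103725 / 0.11244 = 0.922491.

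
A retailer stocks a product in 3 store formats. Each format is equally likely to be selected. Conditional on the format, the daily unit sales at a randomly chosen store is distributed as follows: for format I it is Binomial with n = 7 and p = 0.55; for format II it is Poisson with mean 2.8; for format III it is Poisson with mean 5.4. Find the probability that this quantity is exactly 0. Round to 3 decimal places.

0.023

Conditional on each format, P(X = 0): I: 0.00373669; II: 0.0608101; III: 0.00451658.
By total probability, P(X = 0) = 0.333333·0.00373669 + 0.333333·0.0608101 + 0.333333·0.00451658 = 0.0230211.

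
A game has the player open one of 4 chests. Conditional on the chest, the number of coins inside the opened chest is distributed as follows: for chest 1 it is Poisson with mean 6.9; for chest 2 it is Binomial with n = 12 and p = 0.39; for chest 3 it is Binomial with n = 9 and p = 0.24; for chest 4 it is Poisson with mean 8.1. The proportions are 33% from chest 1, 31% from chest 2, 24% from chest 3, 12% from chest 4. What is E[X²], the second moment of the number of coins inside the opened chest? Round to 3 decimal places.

36.022

For each component E[X²] = Var + (mean)², giving 1: 54.51; 2: 24.7572; 3: 6.3072; 4: 73.71.
Overall E[X²] = 0.33·54.51 + 0.31·24.7572 + 0.24·6.3072 + 0.12·73.71 = 36.022.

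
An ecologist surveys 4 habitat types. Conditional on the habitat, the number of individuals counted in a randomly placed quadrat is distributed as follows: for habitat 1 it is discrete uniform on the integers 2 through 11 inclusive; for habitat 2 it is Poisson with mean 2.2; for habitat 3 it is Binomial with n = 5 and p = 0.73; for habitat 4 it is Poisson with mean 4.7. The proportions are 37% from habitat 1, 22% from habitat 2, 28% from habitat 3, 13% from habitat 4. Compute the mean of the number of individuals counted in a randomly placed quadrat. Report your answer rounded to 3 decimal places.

4.522

Component means — 1: 6.5; 2: 2.2; 3: 3.65; 4: 4.7.
E[X] = 0.37·6.5 + 0.22·2.2 + 0.28·3.65 + 0.13·4.7 = 4.522.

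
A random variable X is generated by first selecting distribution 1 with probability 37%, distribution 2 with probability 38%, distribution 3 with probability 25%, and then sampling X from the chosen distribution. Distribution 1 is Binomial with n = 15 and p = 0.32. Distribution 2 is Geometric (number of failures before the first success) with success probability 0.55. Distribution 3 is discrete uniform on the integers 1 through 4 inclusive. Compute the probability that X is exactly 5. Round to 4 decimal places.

0.0827

Conditional on each component, P(X = 5): 1: 0.213007; 2: 0.010149; 3: 0.
By total probability, P(X = 5) = 0.37·0.213007 + 0.38·0.010149 + 0.25·0 = 0.0826693.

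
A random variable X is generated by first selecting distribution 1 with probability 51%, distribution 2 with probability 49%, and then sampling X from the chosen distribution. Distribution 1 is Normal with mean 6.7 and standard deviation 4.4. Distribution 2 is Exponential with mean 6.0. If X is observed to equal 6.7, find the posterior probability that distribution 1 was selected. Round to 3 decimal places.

Likelihoods f(6.7 | ·): 1: 0.0906687; 2: 0.0545615.
Posterior ∝ prior × likelihood. Numerator for 1: 0.51·0.0906687 = 0.046241.
Normalizing constant: 0.51·0.0906687 + 0.49·0.0545615 = 0.0729762.
P(1 | observation) = 0.046241 / 0.0729762 = 0.633646.

0.634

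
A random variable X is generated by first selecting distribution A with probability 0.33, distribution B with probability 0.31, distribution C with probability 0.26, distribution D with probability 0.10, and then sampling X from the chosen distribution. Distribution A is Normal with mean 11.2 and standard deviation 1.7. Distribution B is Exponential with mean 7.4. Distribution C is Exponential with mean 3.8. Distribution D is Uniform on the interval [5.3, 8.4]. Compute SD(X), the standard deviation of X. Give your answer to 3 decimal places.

5.464

Per component, A: μ=11.2, E[X²]=128.33; B: μ=7.4, E[X²]=109.52; C: μ=3.8, E[X²]=28.88; D: μ=6.85, E[X²]=47.7233.
E[X] = 0.33·11.2 + 0.31·7.4 + 0.26·3.8 + 0.1·6.85 = 7.663.
E[X²] = 0.33·128.33 + 0.31·109.52 + 0.26·28.88 + 0.1·47.7233 = 88.5812.
Var(X) = E[X²] − (E[X])² = 88.5812 − 58.7216 = 29.8597.
SD(X) = √29.8597 = 5.4644.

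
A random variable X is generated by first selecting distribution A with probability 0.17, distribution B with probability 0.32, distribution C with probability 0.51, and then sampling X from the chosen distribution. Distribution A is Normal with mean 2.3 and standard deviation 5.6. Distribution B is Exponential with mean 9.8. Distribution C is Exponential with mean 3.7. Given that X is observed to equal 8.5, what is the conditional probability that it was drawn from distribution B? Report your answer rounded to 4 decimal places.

0.4018

Likelihoods f(8.5 | ·): A: 0.0385967; B: 0.0428637; C: 0.0271703.
Posterior ∝ prior × likelihood. Numerator for B: 0.32·0.0428637 = 0.0137164.
Normalizing constant: 0.17·0.0385967 + 0.32·0.0428637 + 0.51·0.0271703 = 0.0341347.
P(B | observation) = 0.0137164 / 0.0341347 = 0.401831.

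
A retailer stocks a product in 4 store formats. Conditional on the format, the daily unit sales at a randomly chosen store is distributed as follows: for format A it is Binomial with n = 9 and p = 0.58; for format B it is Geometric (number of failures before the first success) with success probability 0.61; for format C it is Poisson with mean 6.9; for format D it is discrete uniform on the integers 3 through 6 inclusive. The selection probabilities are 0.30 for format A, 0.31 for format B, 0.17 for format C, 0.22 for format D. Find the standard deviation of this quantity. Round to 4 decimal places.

2.8032

Per component, A: μ=5.22, E[X²]=29.4408; B: μ=0.639344, E[X²]=1.45687; C: μ=6.9, E[X²]=54.51; D: μ=4.5, E[X²]=21.5.
E[X] = 0.3·5.22 + 0.31·0.639344 + 0.17·6.9 + 0.22·4.5 = 3.9272.
E[X²] = 0.3·29.4408 + 0.31·1.45687 + 0.17·54.51 + 0.22·21.5 = 23.2806.
Var(X) = E[X²] − (E[X])² = 23.2806 − 15.4229 = 7.85769.
SD(X) = √7.85769 = 2.80316.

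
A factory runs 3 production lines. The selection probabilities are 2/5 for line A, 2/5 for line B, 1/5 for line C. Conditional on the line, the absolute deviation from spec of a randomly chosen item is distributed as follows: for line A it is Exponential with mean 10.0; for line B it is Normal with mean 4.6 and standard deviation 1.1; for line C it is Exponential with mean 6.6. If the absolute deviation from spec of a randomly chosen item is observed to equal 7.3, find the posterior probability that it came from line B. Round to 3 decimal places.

0.196

Likelihoods f(7.3 | ·): A: 0.0481909; B: 0.0178341; C: 0.0501303.
Posterior ∝ prior × likelihood. Numerator for B: 0.4·0.0178341 = 0.00713362.
Normalizing constant: 0.4·0.0481909 + 0.4·0.0178341 + 0.2·0.0501303 = 0.036436.
P(B | observation) = 0.00713362 / 0.036436 = 0.195785.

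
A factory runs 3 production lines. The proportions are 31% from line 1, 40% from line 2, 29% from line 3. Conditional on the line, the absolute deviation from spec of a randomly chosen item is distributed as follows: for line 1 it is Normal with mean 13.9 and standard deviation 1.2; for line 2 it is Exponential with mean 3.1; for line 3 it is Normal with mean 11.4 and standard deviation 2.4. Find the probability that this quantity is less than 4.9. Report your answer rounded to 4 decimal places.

Conditional on each line, P(X < 4.9): 1: 3.19189e-14; 2: 0.794158; 3: 0.0033811.
By total probability, P(X < 4.9) = 0.31·3.19189e-14 + 0.4·0.794158 + 0.29·0.0033811 = 0.318644.

0.3186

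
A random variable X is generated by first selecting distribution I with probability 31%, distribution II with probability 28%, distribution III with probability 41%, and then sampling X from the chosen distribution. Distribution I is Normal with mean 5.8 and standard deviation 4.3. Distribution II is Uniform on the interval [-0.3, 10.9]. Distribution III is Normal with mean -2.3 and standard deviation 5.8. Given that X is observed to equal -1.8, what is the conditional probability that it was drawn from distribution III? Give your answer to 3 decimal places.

Likelihoods f(-1.8 | ·): I: 0.0194584; II: 0; III: 0.068528.
Posterior ∝ prior × likelihood. Numerator for III: 0.41·0.068528 = 0.0280965.
Normalizing constant: 0.31·0.0194584 + 0.28·0 + 0.41·0.068528 = 0.0341286.
P(III | observation) = 0.0280965 / 0.0341286 = 0.823254.

0.823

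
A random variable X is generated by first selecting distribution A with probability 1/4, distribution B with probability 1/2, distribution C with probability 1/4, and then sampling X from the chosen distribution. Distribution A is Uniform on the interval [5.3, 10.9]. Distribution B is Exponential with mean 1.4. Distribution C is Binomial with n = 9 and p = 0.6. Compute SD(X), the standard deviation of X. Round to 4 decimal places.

Per component, A: μ=8.1, E[X²]=68.2233; B: μ=1.4, E[X²]=3.92; C: μ=5.4, E[X²]=31.32.
E[X] = 0.25·8.1 + 0.5·1.4 + 0.25·5.4 = 4.075.
E[X²] = 0.25·68.2233 + 0.5·3.92 + 0.25·31.32 = 26.8458.
Var(X) = E[X²] − (E[X])² = 26.8458 − 16.6056 = 10.2402.
SD(X) = √10.2402 = 3.20003.

3.2000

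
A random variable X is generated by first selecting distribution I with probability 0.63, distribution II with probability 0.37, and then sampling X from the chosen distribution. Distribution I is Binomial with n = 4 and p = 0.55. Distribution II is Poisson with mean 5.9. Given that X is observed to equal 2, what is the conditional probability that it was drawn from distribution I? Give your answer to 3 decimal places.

Likelihoods P(X=2 | ·): I: 0.367538; II: 0.04768.
Posterior ∝ prior × likelihood. Numerator for I: 0.63·0.367538 = 0.231549.
Normalizing constant: 0.63·0.367538 + 0.37·0.04768 = 0.24919.
P(I | observation) = 0.231549 / 0.24919 = 0.929204.

0.929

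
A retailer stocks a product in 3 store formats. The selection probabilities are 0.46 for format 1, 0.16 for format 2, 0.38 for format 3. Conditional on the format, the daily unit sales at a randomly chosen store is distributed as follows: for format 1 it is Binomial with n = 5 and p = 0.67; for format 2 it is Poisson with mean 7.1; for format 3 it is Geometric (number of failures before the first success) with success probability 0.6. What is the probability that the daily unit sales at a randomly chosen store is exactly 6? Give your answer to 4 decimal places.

Conditional on each format, P(X = 6): 1: 0; 2: 0.1468; 3: 0.0024576.
By total probability, P(X = 6) = 0.46·0 + 0.16·0.1468 + 0.38·0.0024576 = 0.0244219.

0.0244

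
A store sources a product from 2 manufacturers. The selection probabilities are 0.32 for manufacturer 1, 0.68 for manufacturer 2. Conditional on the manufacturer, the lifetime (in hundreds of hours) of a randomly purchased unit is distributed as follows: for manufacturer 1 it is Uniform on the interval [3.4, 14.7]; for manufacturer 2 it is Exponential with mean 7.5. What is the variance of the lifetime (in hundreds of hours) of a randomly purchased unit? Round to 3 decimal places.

42.178

Per component, 1: μ=9.05, E[X²]=92.5433; 2: μ=7.5, E[X²]=112.5.
E[X] = 0.32·9.05 + 0.68·7.5 = 7.996.
E[X²] = 0.32·92.5433 + 0.68·112.5 = 106.114.
Var(X) = E[X²] − (E[X])² = 106.114 − 63.936 = 42.1779.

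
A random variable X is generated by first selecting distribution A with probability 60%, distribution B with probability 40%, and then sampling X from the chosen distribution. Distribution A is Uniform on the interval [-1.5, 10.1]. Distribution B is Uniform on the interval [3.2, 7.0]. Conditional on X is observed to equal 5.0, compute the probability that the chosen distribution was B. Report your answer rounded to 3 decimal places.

Likelihoods f(5.0 | ·): A: 0.0862069; B: 0.263158.
Posterior ∝ prior × likelihood. Numerator for B: 0.4·0.263158 = 0.105263.
Normalizing constant: 0.6·0.0862069 + 0.4·0.263158 = 0.156987.
P(B | observation) = 0.105263 / 0.156987 = 0.67052.

0.671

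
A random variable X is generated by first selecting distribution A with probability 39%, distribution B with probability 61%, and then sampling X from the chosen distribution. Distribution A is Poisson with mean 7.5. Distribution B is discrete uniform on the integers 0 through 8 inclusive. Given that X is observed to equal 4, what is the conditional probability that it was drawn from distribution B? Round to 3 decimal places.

Likelihoods P(X=4 | ·): A: 0.0729164; B: 0.111111.
Posterior ∝ prior × likelihood. Numerator for B: 0.61·0.111111 = 0.0677778.
Normalizing constant: 0.39·0.0729164 + 0.61·0.111111 = 0.0962152.
P(B | observation) = 0.0677778 / 0.0962152 = 0.70444.

0.704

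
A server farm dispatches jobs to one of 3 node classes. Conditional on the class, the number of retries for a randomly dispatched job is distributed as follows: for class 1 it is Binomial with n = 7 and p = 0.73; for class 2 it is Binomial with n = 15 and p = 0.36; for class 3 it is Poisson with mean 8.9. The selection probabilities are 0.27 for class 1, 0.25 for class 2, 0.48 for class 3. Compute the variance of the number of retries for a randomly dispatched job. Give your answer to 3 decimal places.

Per component, 1: μ=5.11, E[X²]=27.4918; 2: μ=5.4, E[X²]=32.616; 3: μ=8.9, E[X²]=88.11.
E[X] = 0.27·5.11 + 0.25·5.4 + 0.48·8.9 = 7.0017.
E[X²] = 0.27·27.4918 + 0.25·32.616 + 0.48·88.11 = 57.8696.
Var(X) = E[X²] − (E[X])² = 57.8696 − 49.0238 = 8.84578.

8.846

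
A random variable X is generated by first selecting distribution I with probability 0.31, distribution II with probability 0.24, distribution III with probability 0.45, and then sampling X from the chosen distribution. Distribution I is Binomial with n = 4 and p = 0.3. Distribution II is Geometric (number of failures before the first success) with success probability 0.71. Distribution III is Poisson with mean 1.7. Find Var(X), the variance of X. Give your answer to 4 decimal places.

Per component, I: μ=1.2, E[X²]=2.28; II: μ=0.408451, E[X²]=0.742115; III: μ=1.7, E[X²]=4.59.
E[X] = 0.31·1.2 + 0.24·0.408451 + 0.45·1.7 = 1.23503.
E[X²] = 0.31·2.28 + 0.24·0.742115 + 0.45·4.59 = 2.95041.
Var(X) = E[X²] − (E[X])² = 2.95041 − 1.52529 = 1.42511.

1.4251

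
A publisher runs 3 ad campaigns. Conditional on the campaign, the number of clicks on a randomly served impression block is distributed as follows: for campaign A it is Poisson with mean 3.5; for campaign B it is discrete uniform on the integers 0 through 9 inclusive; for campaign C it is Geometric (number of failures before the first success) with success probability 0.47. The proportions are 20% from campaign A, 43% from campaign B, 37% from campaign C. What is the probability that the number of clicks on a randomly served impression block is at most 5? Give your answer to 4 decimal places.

Conditional on each campaign, P(X ≤ 5): A: 0.857614; B: 0.6; C: 0.977836.
By total probability, P(X ≤ 5) = 0.2·0.857614 + 0.43·0.6 + 0.37·0.977836 = 0.791322.

0.7913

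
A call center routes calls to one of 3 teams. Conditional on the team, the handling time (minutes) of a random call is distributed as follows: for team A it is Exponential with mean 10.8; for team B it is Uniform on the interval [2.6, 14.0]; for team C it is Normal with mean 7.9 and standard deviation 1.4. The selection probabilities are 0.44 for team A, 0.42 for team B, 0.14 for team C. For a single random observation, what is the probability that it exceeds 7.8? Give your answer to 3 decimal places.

Conditional on each team, P(X > 7.8): A: 0.485672; B: 0.54386; C: 0.528472.
By total probability, P(X > 7.8) = 0.44·0.485672 + 0.42·0.54386 + 0.14·0.528472 = 0.516103.

0.516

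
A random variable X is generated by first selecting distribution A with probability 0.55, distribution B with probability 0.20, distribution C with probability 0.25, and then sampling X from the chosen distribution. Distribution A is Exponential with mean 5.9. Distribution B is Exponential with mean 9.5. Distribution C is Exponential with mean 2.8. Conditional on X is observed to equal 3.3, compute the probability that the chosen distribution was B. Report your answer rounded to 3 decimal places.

0.156

Likelihoods f(3.3 | ·): A: 0.0968808; B: 0.0743732; C: 0.109899.
Posterior ∝ prior × likelihood. Numerator for B: 0.2·0.0743732 = 0.0148746.
Normalizing constant: 0.55·0.0968808 + 0.2·0.0743732 + 0.25·0.109899 = 0.0956339.
P(B | observation) = 0.0148746 / 0.0956339 = 0.155537.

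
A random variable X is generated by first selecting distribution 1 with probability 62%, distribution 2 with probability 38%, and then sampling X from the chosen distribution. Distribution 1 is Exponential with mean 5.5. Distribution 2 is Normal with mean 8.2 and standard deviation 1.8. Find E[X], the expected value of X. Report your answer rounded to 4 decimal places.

6.5260

Component means — 1: 5.5; 2: 8.2.
E[X] = 0.62·5.5 + 0.38·8.2 = 6.526.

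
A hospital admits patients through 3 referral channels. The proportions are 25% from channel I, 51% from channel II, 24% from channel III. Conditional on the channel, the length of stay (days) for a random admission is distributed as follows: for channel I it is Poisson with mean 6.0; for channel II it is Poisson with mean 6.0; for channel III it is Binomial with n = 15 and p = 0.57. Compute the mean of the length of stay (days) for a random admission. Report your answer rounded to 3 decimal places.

6.612

Component means — I: 6; II: 6; III: 8.55.
E[X] = 0.25·6 + 0.51·6 + 0.24·8.55 = 6.612.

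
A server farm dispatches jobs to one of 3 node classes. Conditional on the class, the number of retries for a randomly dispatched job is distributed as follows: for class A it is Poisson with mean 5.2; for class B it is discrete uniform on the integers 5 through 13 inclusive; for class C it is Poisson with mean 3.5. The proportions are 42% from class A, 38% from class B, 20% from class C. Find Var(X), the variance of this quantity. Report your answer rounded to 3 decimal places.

10.264

Per component, A: μ=5.2, E[X²]=32.24; B: μ=9, E[X²]=87.6667; C: μ=3.5, E[X²]=15.75.
E[X] = 0.42·5.2 + 0.38·9 + 0.2·3.5 = 6.304.
E[X²] = 0.42·32.24 + 0.38·87.6667 + 0.2·15.75 = 50.0041.
Var(X) = E[X²] − (E[X])² = 50.0041 − 39.7404 = 10.2637.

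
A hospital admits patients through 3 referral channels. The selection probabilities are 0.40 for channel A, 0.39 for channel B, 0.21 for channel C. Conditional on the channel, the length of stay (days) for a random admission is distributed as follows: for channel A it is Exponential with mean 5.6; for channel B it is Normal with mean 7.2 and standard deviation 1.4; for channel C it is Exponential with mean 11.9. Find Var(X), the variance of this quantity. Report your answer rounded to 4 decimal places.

Per component, A: μ=5.6, E[X²]=62.72; B: μ=7.2, E[X²]=53.8; C: μ=11.9, E[X²]=283.22.
E[X] = 0.4·5.6 + 0.39·7.2 + 0.21·11.9 = 7.547.
E[X²] = 0.4·62.72 + 0.39·53.8 + 0.21·283.22 = 105.546.
Var(X) = E[X²] − (E[X])² = 105.546 − 56.9572 = 48.589.

48.5890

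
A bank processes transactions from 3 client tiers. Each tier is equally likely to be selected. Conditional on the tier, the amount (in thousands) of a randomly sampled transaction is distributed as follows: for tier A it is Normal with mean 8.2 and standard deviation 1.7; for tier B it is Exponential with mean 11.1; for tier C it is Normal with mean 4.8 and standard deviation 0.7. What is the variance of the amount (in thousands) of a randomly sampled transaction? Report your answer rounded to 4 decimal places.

48.8256

Per component, A: μ=8.2, E[X²]=70.13; B: μ=11.1, E[X²]=246.42; C: μ=4.8, E[X²]=23.53.
E[X] = 0.333333·8.2 + 0.333333·11.1 + 0.333333·4.8 = 8.03333.
E[X²] = 0.333333·70.13 + 0.333333·246.42 + 0.333333·23.53 = 113.36.
Var(X) = E[X²] − (E[X])² = 113.36 − 64.5344 = 48.8256.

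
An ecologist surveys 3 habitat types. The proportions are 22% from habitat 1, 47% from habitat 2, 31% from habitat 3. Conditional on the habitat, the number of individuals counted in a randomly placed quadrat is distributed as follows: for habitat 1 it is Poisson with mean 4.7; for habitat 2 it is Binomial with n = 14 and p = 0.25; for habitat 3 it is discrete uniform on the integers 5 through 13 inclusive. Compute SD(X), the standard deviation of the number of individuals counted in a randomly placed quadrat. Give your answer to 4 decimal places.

3.1862

Per component, 1: μ=4.7, E[X²]=26.79; 2: μ=3.5, E[X²]=14.875; 3: μ=9, E[X²]=87.6667.
E[X] = 0.22·4.7 + 0.47·3.5 + 0.31·9 = 5.469.
E[X²] = 0.22·26.79 + 0.47·14.875 + 0.31·87.6667 = 40.0617.
Var(X) = E[X²] − (E[X])² = 40.0617 − 29.91 = 10.1518.
SD(X) = √10.1518 = 3.18618.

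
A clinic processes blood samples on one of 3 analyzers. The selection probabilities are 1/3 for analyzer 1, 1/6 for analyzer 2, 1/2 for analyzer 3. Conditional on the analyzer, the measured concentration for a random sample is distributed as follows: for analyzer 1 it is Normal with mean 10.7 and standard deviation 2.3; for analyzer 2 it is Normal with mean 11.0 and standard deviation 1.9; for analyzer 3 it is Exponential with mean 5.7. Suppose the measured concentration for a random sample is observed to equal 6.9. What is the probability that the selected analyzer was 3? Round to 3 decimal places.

Likelihoods f(6.9 | ·): 1: 0.0443037; 2: 0.0204648; 3: 0.0522878.
Posterior ∝ prior × likelihood. Numerator for 3: 0.5·0.0522878 = 0.0261439.
Normalizing constant: 0.333333·0.0443037 + 0.166667·0.0204648 + 0.5·0.0522878 = 0.0443226.
P(3 | observation) = 0.0261439 / 0.0443226 = 0.589855.

0.590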